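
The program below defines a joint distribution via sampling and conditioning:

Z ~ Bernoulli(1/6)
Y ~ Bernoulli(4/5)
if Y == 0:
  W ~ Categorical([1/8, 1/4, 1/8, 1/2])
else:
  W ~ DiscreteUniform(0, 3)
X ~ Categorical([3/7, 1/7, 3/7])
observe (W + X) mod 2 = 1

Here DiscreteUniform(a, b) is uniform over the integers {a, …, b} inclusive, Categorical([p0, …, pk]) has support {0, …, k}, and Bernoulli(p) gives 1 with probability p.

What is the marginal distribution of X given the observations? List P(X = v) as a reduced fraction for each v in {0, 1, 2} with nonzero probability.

Enumerate traces; 24 have nonzero weight after conditioning:
  (Z=0, Y=0, W=0, X=1) weight 1/336
  (Z=0, Y=0, W=1, X=0) weight 1/56
  (Z=0, Y=0, W=1, X=2) weight 1/56
  (Z=0, Y=0, W=2, X=1) weight 1/336
  (Z=0, Y=0, W=3, X=0) weight 1/28
  (Z=0, Y=0, W=3, X=2) weight 1/28
  (Z=0, Y=1, W=0, X=1) weight 1/42
  (Z=0, Y=1, W=1, X=0) weight 1/14
  … 16 more
Group by X:
  weight(X=0) = 33/140
  weight(X=1) = 9/140
  weight(X=2) = 33/140
Total weight = 33/140 + 9/140 + 33/140 = 15/28
P(X=0 | obs) = 33/140 / 15/28 = 11/25
P(X=1 | obs) = 9/140 / 15/28 = 3/25
P(X=2 | obs) = 33/140 / 15/28 = 11/25

P(X=0) = 11/25, P(X=1) = 3/25, P(X=2) = 11/25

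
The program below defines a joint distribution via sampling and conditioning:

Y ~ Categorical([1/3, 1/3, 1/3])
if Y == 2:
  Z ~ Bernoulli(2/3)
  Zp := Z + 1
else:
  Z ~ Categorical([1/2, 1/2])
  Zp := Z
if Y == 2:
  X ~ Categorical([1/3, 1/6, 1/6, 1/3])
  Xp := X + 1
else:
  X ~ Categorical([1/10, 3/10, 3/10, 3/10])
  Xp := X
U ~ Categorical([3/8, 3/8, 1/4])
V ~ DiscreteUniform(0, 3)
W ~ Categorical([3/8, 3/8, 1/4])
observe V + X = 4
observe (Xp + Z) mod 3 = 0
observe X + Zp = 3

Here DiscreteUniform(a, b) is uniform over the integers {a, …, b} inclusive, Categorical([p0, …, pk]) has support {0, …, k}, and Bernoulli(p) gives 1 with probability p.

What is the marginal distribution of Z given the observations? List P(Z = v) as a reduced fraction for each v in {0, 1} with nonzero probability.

Enumerate traces; 54 have nonzero weight after conditioning:
  (Y=0, Z=0, X=3, U=0, V=1, W=0) weight 9/5120
  (Y=0, Z=0, X=3, U=0, V=1, W=1) weight 9/5120
  (Y=0, Z=0, X=3, U=0, V=1, W=2) weight 3/2560
  (Y=0, Z=0, X=3, U=1, V=1, W=0) weight 9/5120
  (Y=0, Z=0, X=3, U=1, V=1, W=1) weight 9/5120
  (Y=0, Z=0, X=3, U=1, V=1, W=2) weight 3/2560
  (Y=0, Z=0, X=3, U=2, V=1, W=0) weight 3/2560
  (Y=0, Z=0, X=3, U=2, V=1, W=1) weight 3/2560
  (Y=0, Z=1, X=2, U=0, V=2, W=0) weight 9/5120
  … 45 more
Group by Z:
  weight(Z=0) = 4/135
  weight(Z=1) = 37/1080
Total weight = 4/135 + 37/1080 = 23/360
P(Z=0 | obs) = 4/135 / 23/360 = 32/69
P(Z=1 | obs) = 37/1080 / 23/360 = 37/69

P(Z=0) = 32/69, P(Z=1) = 37/69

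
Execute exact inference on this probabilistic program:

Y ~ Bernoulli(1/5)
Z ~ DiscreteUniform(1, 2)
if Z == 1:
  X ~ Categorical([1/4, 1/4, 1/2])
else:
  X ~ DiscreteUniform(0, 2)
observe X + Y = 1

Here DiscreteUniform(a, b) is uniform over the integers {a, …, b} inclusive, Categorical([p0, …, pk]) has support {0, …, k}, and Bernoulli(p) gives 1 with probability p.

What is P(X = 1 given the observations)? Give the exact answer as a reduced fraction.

Enumerate traces; 4 have nonzero weight after conditioning:
  (Y=0, Z=1, X=1) weight 1/10
  (Y=0, Z=2, X=1) weight 2/15
  (Y=1, Z=1, X=0) weight 1/40
  (Y=1, Z=2, X=0) weight 1/30
Group by X:
  weight(X=0) = 7/120
  weight(X=1) = 7/30
Total weight = 7/120 + 7/30 = 7/24
P(X=0 | obs) = 7/120 / 7/24 = 1/5
P(X=1 | obs) = 7/30 / 7/24 = 4/5

P(X = 1 | obs) = 4/5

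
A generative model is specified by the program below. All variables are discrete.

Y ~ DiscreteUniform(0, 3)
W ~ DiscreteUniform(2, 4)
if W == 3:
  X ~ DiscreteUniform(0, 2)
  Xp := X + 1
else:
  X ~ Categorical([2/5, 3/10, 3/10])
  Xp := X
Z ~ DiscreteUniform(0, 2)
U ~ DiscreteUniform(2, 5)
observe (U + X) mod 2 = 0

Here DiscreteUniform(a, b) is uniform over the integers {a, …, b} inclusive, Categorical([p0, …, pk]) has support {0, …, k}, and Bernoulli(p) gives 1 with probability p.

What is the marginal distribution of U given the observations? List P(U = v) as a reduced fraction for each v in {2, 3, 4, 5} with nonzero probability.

P(U=2) = 31/90, P(U=3) = 7/45, P(U=4) = 31/90, P(U=5) = 7/45

Enumerate traces; 216 have nonzero weight after conditioning:
  (Y=0, W=2, X=0, Z=0, U=2) weight 1/360
  (Y=0, W=2, X=0, Z=0, U=4) weight 1/360
  (Y=0, W=2, X=0, Z=1, U=2) weight 1/360
  (Y=0, W=2, X=0, Z=1, U=4) weight 1/360
  (Y=0, W=2, X=0, Z=2, U=2) weight 1/360
  (Y=0, W=2, X=0, Z=2, U=4) weight 1/360
  (Y=0, W=2, X=1, Z=0, U=3) weight 1/480
  (Y=0, W=2, X=1, Z=0, U=5) weight 1/480
  … 208 more
Group by U:
  weight(U=2) = 31/180
  weight(U=3) = 7/90
  weight(U=4) = 31/180
  weight(U=5) = 7/90
Total weight = 31/180 + 7/90 + 31/180 + 7/90 = 1/2
P(U=2 | obs) = 31/180 / 1/2 = 31/90
P(U=3 | obs) = 7/90 / 1/2 = 7/45
P(U=4 | obs) = 31/180 / 1/2 = 31/90
P(U=5 | obs) = 7/90 / 1/2 = 7/45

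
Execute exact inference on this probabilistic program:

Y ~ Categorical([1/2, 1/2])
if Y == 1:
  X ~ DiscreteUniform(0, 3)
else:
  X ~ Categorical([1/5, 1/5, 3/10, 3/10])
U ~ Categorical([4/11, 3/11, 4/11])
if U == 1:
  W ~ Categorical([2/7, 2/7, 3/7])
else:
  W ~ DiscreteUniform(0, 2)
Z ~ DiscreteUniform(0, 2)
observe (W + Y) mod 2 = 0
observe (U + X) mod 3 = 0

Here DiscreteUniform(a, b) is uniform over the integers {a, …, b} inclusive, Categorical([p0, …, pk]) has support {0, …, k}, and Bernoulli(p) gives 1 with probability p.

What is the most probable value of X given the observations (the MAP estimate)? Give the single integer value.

Enumerate traces; 36 have nonzero weight after conditioning:
  (Y=0, X=0, U=0, W=0, Z=0) weight 2/495
  (Y=0, X=0, U=0, W=0, Z=1) weight 2/495
  (Y=0, X=0, U=0, W=0, Z=2) weight 2/495
  (Y=0, X=0, U=0, W=2, Z=0) weight 2/495
  (Y=0, X=0, U=0, W=2, Z=1) weight 2/495
  (Y=0, X=0, U=0, W=2, Z=2) weight 2/495
  (Y=0, X=1, U=2, W=0, Z=0) weight 2/495
  (Y=0, X=1, U=2, W=0, Z=1) weight 2/495
  (Y=0, X=2, U=1, W=0, Z=0) weight 3/770
  (Y=0, X=3, U=0, W=0, Z=0) weight 1/165
  … 26 more
Group by X:
  weight(X=0) = 13/330
  weight(X=1) = 13/330
  weight(X=2) = 3/77
  weight(X=3) = 17/330
Total weight = 13/330 + 13/330 + 3/77 + 17/330 = 391/2310
P(X=0 | obs) = 13/330 / 391/2310 = 91/391
P(X=1 | obs) = 13/330 / 391/2310 = 91/391
P(X=2 | obs) = 3/77 / 391/2310 = 90/391
P(X=3 | obs) = 17/330 / 391/2310 = 7/23
argmax = 3

argmax_v P(X = v | obs) = 3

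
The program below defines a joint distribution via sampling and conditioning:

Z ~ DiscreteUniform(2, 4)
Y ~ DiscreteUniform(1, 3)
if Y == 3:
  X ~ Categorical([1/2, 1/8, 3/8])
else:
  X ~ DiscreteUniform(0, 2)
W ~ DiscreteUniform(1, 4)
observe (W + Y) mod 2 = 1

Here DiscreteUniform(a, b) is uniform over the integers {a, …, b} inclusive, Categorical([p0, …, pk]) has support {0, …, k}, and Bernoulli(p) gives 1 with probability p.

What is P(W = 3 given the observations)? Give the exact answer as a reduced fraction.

Enumerate traces; 54 have nonzero weight after conditioning:
  (Z=2, Y=1, X=0, W=2) weight 1/108
  (Z=2, Y=1, X=0, W=4) weight 1/108
  (Z=2, Y=1, X=1, W=2) weight 1/108
  (Z=2, Y=1, X=1, W=4) weight 1/108
  (Z=2, Y=1, X=2, W=2) weight 1/108
  (Z=2, Y=1, X=2, W=4) weight 1/108
  (Z=2, Y=2, X=0, W=1) weight 1/108
  (Z=2, Y=2, X=0, W=3) weight 1/108
  … 46 more
Group by W:
  weight(W=1) = 1/12
  weight(W=2) = 1/6
  weight(W=3) = 1/12
  weight(W=4) = 1/6
Total weight = 1/12 + 1/6 + 1/12 + 1/6 = 1/2
P(W=1 | obs) = 1/12 / 1/2 = 1/6
P(W=2 | obs) = 1/6 / 1/2 = 1/3
P(W=3 | obs) = 1/12 / 1/2 = 1/6
P(W=4 | obs) = 1/6 / 1/2 = 1/3

P(W = 3 | obs) = 1/6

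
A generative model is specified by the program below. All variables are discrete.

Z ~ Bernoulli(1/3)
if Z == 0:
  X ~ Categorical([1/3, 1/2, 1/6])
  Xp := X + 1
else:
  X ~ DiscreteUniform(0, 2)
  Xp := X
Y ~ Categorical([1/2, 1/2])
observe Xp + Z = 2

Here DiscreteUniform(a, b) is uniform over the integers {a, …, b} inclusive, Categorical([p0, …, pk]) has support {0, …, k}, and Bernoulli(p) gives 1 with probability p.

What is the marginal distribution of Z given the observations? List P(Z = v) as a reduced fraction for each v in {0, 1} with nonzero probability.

Enumerate traces; 4 have nonzero weight after conditioning:
  (Z=0, X=1, Y=0) weight 1/6
  (Z=0, X=1, Y=1) weight 1/6
  (Z=1, X=1, Y=0) weight 1/18
  (Z=1, X=1, Y=1) weight 1/18
Group by Z:
  weight(Z=0) = 1/3
  weight(Z=1) = 1/9
Total weight = 1/3 + 1/9 = 4/9
P(Z=0 | obs) = 1/3 / 4/9 = 3/4
P(Z=1 | obs) = 1/9 / 4/9 = 1/4

P(Z=0) = 3/4, P(Z=1) = 1/4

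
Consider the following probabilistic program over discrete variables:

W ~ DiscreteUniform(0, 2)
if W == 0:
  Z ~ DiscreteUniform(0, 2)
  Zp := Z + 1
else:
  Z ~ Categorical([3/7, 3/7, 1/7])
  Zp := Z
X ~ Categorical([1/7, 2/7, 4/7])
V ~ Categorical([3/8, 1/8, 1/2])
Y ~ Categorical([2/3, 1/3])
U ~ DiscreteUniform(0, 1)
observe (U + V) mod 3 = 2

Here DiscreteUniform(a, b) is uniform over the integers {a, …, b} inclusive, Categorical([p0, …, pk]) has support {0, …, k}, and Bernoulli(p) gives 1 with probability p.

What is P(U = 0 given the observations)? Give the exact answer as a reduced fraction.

P(U = 0 | obs) = 4/5

Enumerate traces; 108 have nonzero weight after conditioning:
  (W=0, Z=0, X=0, V=1, Y=0, U=1) weight 1/1512
  (W=0, Z=0, X=0, V=1, Y=1, U=1) weight 1/3024
  (W=0, Z=0, X=0, V=2, Y=0, U=0) weight 1/378
  (W=0, Z=0, X=0, V=2, Y=1, U=0) weight 1/756
  (W=0, Z=0, X=1, V=1, Y=0, U=1) weight 1/756
  (W=0, Z=0, X=1, V=1, Y=1, U=1) weight 1/1512
  (W=0, Z=0, X=1, V=2, Y=0, U=0) weight 1/189
  (W=0, Z=0, X=1, V=2, Y=1, U=0) weight 1/378
  … 100 more
Group by U:
  weight(U=0) = 1/4
  weight(U=1) = 1/16
Total weight = 1/4 + 1/16 = 5/16
P(U=0 | obs) = 1/4 / 5/16 = 4/5
P(U=1 | obs) = 1/16 / 5/16 = 1/5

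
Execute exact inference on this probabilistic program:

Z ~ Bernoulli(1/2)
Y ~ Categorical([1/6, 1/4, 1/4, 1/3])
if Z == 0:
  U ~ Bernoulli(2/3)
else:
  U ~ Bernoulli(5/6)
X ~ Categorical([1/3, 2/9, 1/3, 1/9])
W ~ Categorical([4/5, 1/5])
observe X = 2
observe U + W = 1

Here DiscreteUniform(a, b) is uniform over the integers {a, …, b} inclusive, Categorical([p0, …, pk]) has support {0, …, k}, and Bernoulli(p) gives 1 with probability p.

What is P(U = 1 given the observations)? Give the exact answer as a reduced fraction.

Enumerate traces; 16 have nonzero weight after conditioning:
  (Z=0, Y=0, U=0, X=2, W=1) weight 1/540
  (Z=0, Y=0, U=1, X=2, W=0) weight 2/135
  (Z=0, Y=1, U=0, X=2, W=1) weight 1/360
  (Z=0, Y=1, U=1, X=2, W=0) weight 1/45
  (Z=0, Y=2, U=0, X=2, W=1) weight 1/360
  (Z=0, Y=2, U=1, X=2, W=0) weight 1/45
  (Z=0, Y=3, U=0, X=2, W=1) weight 1/270
  (Z=0, Y=3, U=1, X=2, W=0) weight 4/135
  … 8 more
Group by U:
  weight(U=0) = 1/60
  weight(U=1) = 1/5
Total weight = 1/60 + 1/5 = 13/60
P(U=0 | obs) = 1/60 / 13/60 = 1/13
P(U=1 | obs) = 1/5 / 13/60 = 12/13

P(U = 1 | obs) = 12/13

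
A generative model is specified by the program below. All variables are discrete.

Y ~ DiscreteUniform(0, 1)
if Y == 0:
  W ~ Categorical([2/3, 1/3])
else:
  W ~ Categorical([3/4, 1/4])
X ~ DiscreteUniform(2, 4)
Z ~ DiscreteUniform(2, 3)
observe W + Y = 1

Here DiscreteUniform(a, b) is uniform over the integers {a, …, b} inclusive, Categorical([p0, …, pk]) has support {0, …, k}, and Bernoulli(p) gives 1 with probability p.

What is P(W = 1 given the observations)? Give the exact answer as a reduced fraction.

P(W = 1 | obs) = 4/13

Enumerate traces; 12 have nonzero weight after conditioning:
  (Y=0, W=1, X=2, Z=2) weight 1/36
  (Y=0, W=1, X=2, Z=3) weight 1/36
  (Y=0, W=1, X=3, Z=2) weight 1/36
  (Y=0, W=1, X=3, Z=3) weight 1/36
  (Y=0, W=1, X=4, Z=2) weight 1/36
  (Y=0, W=1, X=4, Z=3) weight 1/36
  (Y=1, W=0, X=2, Z=2) weight 1/16
  (Y=1, W=0, X=2, Z=3) weight 1/16
  … 4 more
Group by W:
  weight(W=0) = 3/8
  weight(W=1) = 1/6
Total weight = 3/8 + 1/6 = 13/24
P(W=0 | obs) = 3/8 / 13/24 = 9/13
P(W=1 | obs) = 1/6 / 13/24 = 4/13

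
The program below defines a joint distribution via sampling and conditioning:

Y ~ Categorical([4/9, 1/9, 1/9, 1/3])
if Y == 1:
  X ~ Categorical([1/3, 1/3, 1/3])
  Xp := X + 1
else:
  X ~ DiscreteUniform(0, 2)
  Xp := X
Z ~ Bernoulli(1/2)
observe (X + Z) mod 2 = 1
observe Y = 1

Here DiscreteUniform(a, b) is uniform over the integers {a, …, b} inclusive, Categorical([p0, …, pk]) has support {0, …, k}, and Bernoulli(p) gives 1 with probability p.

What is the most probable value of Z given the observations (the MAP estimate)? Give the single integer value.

Enumerate traces; 3 have nonzero weight after conditioning:
  (Y=1, X=0, Z=1) weight 1/54
  (Y=1, X=1, Z=0) weight 1/54
  (Y=1, X=2, Z=1) weight 1/54
Group by Z:
  weight(Z=0) = 1/54
  weight(Z=1) = 1/27
Total weight = 1/54 + 1/27 = 1/18
P(Z=0 | obs) = 1/54 / 1/18 = 1/3
P(Z=1 | obs) = 1/27 / 1/18 = 2/3
argmax = 1

argmax_v P(Z = v | obs) = 1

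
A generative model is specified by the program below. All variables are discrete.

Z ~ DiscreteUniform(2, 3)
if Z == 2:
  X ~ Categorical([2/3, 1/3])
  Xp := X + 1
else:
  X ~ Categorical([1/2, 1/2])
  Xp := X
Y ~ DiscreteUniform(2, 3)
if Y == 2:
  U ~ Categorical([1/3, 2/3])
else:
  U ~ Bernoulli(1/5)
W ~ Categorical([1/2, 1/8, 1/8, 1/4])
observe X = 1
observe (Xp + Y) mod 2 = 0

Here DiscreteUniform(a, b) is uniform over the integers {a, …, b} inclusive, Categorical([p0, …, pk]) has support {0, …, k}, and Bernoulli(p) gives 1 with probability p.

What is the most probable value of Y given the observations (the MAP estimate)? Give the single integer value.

Enumerate traces; 16 have nonzero weight after conditioning:
  (Z=2, X=1, Y=2, U=0, W=0) weight 1/72
  (Z=2, X=1, Y=2, U=0, W=1) weight 1/288
  (Z=2, X=1, Y=2, U=0, W=2) weight 1/288
  (Z=2, X=1, Y=2, U=0, W=3) weight 1/144
  (Z=2, X=1, Y=2, U=1, W=0) weight 1/36
  (Z=2, X=1, Y=2, U=1, W=1) weight 1/144
  (Z=2, X=1, Y=2, U=1, W=2) weight 1/144
  (Z=2, X=1, Y=2, U=1, W=3) weight 1/72
  (Z=3, X=1, Y=3, U=0, W=0) weight 1/20
  … 7 more
Group by Y:
  weight(Y=2) = 1/12
  weight(Y=3) = 1/8
Total weight = 1/12 + 1/8 = 5/24
P(Y=2 | obs) = 1/12 / 5/24 = 2/5
P(Y=3 | obs) = 1/8 / 5/24 = 3/5
argmax = 3

argmax_v P(Y = v | obs) = 3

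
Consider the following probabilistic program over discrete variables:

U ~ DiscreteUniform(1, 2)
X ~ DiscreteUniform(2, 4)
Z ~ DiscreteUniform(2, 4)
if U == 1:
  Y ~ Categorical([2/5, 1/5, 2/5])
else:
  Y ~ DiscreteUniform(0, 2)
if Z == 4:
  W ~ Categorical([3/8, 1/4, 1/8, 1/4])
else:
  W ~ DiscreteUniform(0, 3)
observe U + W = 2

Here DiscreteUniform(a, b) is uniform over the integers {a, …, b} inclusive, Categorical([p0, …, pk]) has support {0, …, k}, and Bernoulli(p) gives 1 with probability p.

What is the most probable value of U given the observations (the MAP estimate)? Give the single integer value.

argmax_v P(U = v | obs) = 2

Enumerate traces; 54 have nonzero weight after conditioning:
  (U=1, X=2, Z=2, Y=0, W=1) weight 1/180
  (U=1, X=2, Z=2, Y=1, W=1) weight 1/360
  (U=1, X=2, Z=2, Y=2, W=1) weight 1/180
  (U=1, X=2, Z=3, Y=0, W=1) weight 1/180
  (U=1, X=2, Z=3, Y=1, W=1) weight 1/360
  (U=1, X=2, Z=3, Y=2, W=1) weight 1/180
  (U=1, X=2, Z=4, Y=0, W=1) weight 1/180
  (U=1, X=2, Z=4, Y=1, W=1) weight 1/360
  (U=2, X=2, Z=2, Y=0, W=0) weight 1/216
  … 45 more
Group by U:
  weight(U=1) = 1/8
  weight(U=2) = 7/48
Total weight = 1/8 + 7/48 = 13/48
P(U=1 | obs) = 1/8 / 13/48 = 6/13
P(U=2 | obs) = 7/48 / 13/48 = 7/13
argmax = 2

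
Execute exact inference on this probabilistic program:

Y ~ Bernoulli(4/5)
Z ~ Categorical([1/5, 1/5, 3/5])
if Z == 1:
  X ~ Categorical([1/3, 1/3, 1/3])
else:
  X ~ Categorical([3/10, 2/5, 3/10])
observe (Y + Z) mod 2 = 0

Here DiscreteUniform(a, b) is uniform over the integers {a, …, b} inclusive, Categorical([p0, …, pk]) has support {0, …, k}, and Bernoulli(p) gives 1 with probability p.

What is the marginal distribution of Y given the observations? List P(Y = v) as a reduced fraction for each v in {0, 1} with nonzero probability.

P(Y=0) = 1/2, P(Y=1) = 1/2

Enumerate traces; 9 have nonzero weight after conditioning:
  (Y=0, Z=0, X=0) weight 3/250
  (Y=0, Z=0, X=1) weight 2/125
  (Y=0, Z=0, X=2) weight 3/250
  (Y=0, Z=2, X=0) weight 9/250
  (Y=0, Z=2, X=1) weight 6/125
  (Y=0, Z=2, X=2) weight 9/250
  (Y=1, Z=1, X=0) weight 4/75
  (Y=1, Z=1, X=1) weight 4/75
  … 1 more
Group by Y:
  weight(Y=0) = 4/25
  weight(Y=1) = 4/25
Total weight = 4/25 + 4/25 = 8/25
P(Y=0 | obs) = 4/25 / 8/25 = 1/2
P(Y=1 | obs) = 4/25 / 8/25 = 1/2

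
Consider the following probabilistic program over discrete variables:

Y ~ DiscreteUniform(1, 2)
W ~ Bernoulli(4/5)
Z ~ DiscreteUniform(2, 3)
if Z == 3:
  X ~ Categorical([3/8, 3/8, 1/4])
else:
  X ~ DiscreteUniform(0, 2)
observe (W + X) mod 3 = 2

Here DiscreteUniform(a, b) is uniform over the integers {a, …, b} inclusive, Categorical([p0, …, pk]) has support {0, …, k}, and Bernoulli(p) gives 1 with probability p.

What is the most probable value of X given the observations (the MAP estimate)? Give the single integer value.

Enumerate traces; 8 have nonzero weight after conditioning:
  (Y=1, W=0, Z=2, X=2) weight 1/60
  (Y=1, W=0, Z=3, X=2) weight 1/80
  (Y=1, W=1, Z=2, X=1) weight 1/15
  (Y=1, W=1, Z=3, X=1) weight 3/40
  (Y=2, W=0, Z=2, X=2) weight 1/60
  (Y=2, W=0, Z=3, X=2) weight 1/80
  (Y=2, W=1, Z=2, X=1) weight 1/15
  (Y=2, W=1, Z=3, X=1) weight 3/40
Group by X:
  weight(X=1) = 17/60
  weight(X=2) = 7/120
Total weight = 17/60 + 7/120 = 41/120
P(X=1 | obs) = 17/60 / 41/120 = 34/41
P(X=2 | obs) = 7/120 / 41/120 = 7/41
argmax = 1

argmax_v P(X = v | obs) = 1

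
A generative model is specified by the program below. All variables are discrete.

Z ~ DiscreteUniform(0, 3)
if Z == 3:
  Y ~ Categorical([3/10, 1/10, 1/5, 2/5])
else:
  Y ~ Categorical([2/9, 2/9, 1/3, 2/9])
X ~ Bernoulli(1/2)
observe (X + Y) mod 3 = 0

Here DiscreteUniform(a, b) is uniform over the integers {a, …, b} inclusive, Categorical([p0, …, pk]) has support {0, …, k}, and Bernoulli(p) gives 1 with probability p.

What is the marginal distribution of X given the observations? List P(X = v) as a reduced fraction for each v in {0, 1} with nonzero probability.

Enumerate traces; 12 have nonzero weight after conditioning:
  (Z=0, Y=0, X=0) weight 1/36
  (Z=0, Y=2, X=1) weight 1/24
  (Z=0, Y=3, X=0) weight 1/36
  (Z=1, Y=0, X=0) weight 1/36
  (Z=1, Y=2, X=1) weight 1/24
  (Z=1, Y=3, X=0) weight 1/36
  (Z=2, Y=0, X=0) weight 1/36
  (Z=2, Y=2, X=1) weight 1/24
  … 4 more
Group by X:
  weight(X=0) = 61/240
  weight(X=1) = 3/20
Total weight = 61/240 + 3/20 = 97/240
P(X=0 | obs) = 61/240 / 97/240 = 61/97
P(X=1 | obs) = 3/20 / 97/240 = 36/97

P(X=0) = 61/97, P(X=1) = 36/97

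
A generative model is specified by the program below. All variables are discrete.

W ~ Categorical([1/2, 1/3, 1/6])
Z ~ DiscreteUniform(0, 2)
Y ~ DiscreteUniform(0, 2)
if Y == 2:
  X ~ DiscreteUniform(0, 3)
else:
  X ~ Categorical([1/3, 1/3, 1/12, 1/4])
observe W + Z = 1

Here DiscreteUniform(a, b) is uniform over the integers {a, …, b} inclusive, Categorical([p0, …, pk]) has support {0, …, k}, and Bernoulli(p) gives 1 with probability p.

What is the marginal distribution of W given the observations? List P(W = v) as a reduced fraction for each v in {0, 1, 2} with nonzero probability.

Enumerate traces; 24 have nonzero weight after conditioning:
  (W=0, Z=1, Y=0, X=0) weight 1/54
  (W=0, Z=1, Y=0, X=1) weight 1/54
  (W=0, Z=1, Y=0, X=2) weight 1/216
  (W=0, Z=1, Y=0, X=3) weight 1/72
  (W=0, Z=1, Y=1, X=0) weight 1/54
  (W=0, Z=1, Y=1, X=1) weight 1/54
  (W=0, Z=1, Y=1, X=2) weight 1/216
  (W=0, Z=1, Y=1, X=3) weight 1/72
  (W=1, Z=0, Y=0, X=0) weight 1/81
  … 15 more
Group by W:
  weight(W=0) = 1/6
  weight(W=1) = 1/9
Total weight = 1/6 + 1/9 = 5/18
P(W=0 | obs) = 1/6 / 5/18 = 3/5
P(W=1 | obs) = 1/9 / 5/18 = 2/5

P(W=0) = 3/5, P(W=1) = 2/5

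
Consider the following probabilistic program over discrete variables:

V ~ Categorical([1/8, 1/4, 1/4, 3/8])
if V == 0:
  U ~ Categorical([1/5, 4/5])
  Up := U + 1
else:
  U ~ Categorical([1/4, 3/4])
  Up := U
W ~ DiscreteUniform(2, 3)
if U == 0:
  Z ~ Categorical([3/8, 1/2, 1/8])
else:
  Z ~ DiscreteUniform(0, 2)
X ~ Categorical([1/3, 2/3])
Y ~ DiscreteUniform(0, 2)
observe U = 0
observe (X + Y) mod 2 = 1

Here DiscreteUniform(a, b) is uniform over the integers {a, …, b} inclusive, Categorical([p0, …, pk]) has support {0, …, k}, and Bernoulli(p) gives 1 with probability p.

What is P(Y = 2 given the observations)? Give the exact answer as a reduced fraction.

P(Y = 2 | obs) = 2/5

Enumerate traces; 72 have nonzero weight after conditioning:
  (V=0, U=0, W=2, Z=0, X=0, Y=1) weight 1/1920
  (V=0, U=0, W=2, Z=0, X=1, Y=0) weight 1/960
  (V=0, U=0, W=2, Z=0, X=1, Y=2) weight 1/960
  (V=0, U=0, W=2, Z=1, X=0, Y=1) weight 1/1440
  (V=0, U=0, W=2, Z=1, X=1, Y=0) weight 1/720
  (V=0, U=0, W=2, Z=1, X=1, Y=2) weight 1/720
  (V=0, U=0, W=2, Z=2, X=0, Y=1) weight 1/5760
  (V=0, U=0, W=2, Z=2, X=1, Y=0) weight 1/2880
  … 64 more
Group by Y:
  weight(Y=0) = 13/240
  weight(Y=1) = 13/480
  weight(Y=2) = 13/240
Total weight = 13/240 + 13/480 + 13/240 = 13/96
P(Y=0 | obs) = 13/240 / 13/96 = 2/5
P(Y=1 | obs) = 13/480 / 13/96 = 1/5
P(Y=2 | obs) = 13/240 / 13/96 = 2/5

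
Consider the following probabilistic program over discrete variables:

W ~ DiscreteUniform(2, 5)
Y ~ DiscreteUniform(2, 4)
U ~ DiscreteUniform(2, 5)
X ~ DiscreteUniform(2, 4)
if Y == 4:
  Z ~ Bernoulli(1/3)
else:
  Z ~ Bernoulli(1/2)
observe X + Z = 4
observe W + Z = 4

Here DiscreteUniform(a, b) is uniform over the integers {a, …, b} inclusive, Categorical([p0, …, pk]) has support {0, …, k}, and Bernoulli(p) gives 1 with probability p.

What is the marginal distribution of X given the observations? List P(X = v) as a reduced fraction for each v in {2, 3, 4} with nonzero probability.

P(X=3) = 4/9, P(X=4) = 5/9

Enumerate traces; 24 have nonzero weight after conditioning:
  (W=3, Y=2, U=2, X=3, Z=1) weight 1/288
  (W=3, Y=2, U=3, X=3, Z=1) weight 1/288
  (W=3, Y=2, U=4, X=3, Z=1) weight 1/288
  (W=3, Y=2, U=5, X=3, Z=1) weight 1/288
  (W=3, Y=3, U=2, X=3, Z=1) weight 1/288
  (W=3, Y=3, U=3, X=3, Z=1) weight 1/288
  (W=3, Y=3, U=4, X=3, Z=1) weight 1/288
  (W=3, Y=3, U=5, X=3, Z=1) weight 1/288
  (W=4, Y=2, U=2, X=4, Z=0) weight 1/288
  … 15 more
Group by X:
  weight(X=3) = 1/27
  weight(X=4) = 5/108
Total weight = 1/27 + 5/108 = 1/12
P(X=3 | obs) = 1/27 / 1/12 = 4/9
P(X=4 | obs) = 5/108 / 1/12 = 5/9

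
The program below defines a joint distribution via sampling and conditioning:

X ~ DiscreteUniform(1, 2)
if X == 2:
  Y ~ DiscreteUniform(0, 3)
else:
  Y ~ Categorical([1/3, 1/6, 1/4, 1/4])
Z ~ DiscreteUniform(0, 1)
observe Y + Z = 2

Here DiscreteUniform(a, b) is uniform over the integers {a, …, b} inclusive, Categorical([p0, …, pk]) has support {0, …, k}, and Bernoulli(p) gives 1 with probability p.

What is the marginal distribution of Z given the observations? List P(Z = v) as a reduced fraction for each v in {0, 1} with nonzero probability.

P(Z=0) = 6/11, P(Z=1) = 5/11

Enumerate traces; 4 have nonzero weight after conditioning:
  (X=1, Y=1, Z=1) weight 1/24
  (X=1, Y=2, Z=0) weight 1/16
  (X=2, Y=1, Z=1) weight 1/16
  (X=2, Y=2, Z=0) weight 1/16
Group by Z:
  weight(Z=0) = 1/8
  weight(Z=1) = 5/48
Total weight = 1/8 + 5/48 = 11/48
P(Z=0 | obs) = 1/8 / 11/48 = 6/11
P(Z=1 | obs) = 5/48 / 11/48 = 5/11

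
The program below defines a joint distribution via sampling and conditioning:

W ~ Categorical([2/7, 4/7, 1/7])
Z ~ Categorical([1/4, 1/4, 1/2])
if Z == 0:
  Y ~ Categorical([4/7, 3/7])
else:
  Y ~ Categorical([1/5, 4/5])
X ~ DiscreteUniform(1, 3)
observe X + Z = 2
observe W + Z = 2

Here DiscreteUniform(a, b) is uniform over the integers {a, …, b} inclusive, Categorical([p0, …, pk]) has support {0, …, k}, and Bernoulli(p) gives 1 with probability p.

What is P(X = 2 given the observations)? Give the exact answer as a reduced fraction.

P(X = 2 | obs) = 1/5

Enumerate traces; 4 have nonzero weight after conditioning:
  (W=1, Z=1, Y=0, X=1) weight 1/105
  (W=1, Z=1, Y=1, X=1) weight 4/105
  (W=2, Z=0, Y=0, X=2) weight 1/147
  (W=2, Z=0, Y=1, X=2) weight 1/196
Group by X:
  weight(X=1) = 1/21
  weight(X=2) = 1/84
Total weight = 1/21 + 1/84 = 5/84
P(X=1 | obs) = 1/21 / 5/84 = 4/5
P(X=2 | obs) = 1/84 / 5/84 = 1/5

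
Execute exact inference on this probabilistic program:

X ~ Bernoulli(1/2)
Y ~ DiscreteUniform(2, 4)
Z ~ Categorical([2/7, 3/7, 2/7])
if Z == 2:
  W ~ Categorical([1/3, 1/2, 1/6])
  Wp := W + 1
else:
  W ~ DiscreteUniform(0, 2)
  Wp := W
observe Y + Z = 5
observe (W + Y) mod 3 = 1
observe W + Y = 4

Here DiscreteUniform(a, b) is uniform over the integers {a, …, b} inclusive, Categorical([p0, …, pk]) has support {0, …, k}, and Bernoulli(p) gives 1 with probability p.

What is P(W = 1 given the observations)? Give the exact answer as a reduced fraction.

P(W = 1 | obs) = 1/2

Enumerate traces; 4 have nonzero weight after conditioning:
  (X=0, Y=3, Z=2, W=1) weight 1/42
  (X=0, Y=4, Z=1, W=0) weight 1/42
  (X=1, Y=3, Z=2, W=1) weight 1/42
  (X=1, Y=4, Z=1, W=0) weight 1/42
Group by W:
  weight(W=0) = 1/21
  weight(W=1) = 1/21
Total weight = 1/21 + 1/21 = 2/21
P(W=0 | obs) = 1/21 / 2/21 = 1/2
P(W=1 | obs) = 1/21 / 2/21 = 1/2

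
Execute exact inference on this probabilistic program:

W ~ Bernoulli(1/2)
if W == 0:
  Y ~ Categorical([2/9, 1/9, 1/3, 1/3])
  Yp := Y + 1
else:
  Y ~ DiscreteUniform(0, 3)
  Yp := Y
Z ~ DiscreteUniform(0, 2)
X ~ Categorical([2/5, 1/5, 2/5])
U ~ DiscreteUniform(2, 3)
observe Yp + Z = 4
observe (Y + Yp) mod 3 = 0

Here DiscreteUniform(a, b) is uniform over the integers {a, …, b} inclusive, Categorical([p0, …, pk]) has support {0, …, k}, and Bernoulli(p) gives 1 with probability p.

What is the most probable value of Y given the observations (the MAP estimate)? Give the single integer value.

Enumerate traces; 12 have nonzero weight after conditioning:
  (W=0, Y=1, Z=2, X=0, U=2) weight 1/270
  (W=0, Y=1, Z=2, X=0, U=3) weight 1/270
  (W=0, Y=1, Z=2, X=1, U=2) weight 1/540
  (W=0, Y=1, Z=2, X=1, U=3) weight 1/540
  (W=0, Y=1, Z=2, X=2, U=2) weight 1/270
  (W=0, Y=1, Z=2, X=2, U=3) weight 1/270
  (W=1, Y=3, Z=1, X=0, U=2) weight 1/120
  (W=1, Y=3, Z=1, X=0, U=3) weight 1/120
  … 4 more
Group by Y:
  weight(Y=1) = 1/54
  weight(Y=3) = 1/24
Total weight = 1/54 + 1/24 = 13/216
P(Y=1 | obs) = 1/54 / 13/216 = 4/13
P(Y=3 | obs) = 1/24 / 13/216 = 9/13
argmax = 3

argmax_v P(Y = v | obs) = 3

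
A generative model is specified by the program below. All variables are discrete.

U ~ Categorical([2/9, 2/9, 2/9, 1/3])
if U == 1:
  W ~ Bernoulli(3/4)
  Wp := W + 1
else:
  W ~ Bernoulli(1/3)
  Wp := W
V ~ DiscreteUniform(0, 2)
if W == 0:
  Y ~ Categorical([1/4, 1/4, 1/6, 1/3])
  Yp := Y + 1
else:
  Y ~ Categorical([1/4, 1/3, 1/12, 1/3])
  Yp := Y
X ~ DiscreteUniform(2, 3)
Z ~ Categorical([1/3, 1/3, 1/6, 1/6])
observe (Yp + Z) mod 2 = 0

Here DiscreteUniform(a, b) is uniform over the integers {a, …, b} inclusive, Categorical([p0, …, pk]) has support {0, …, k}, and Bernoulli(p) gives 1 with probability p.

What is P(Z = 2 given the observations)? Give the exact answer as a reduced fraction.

Enumerate traces; 384 have nonzero weight after conditioning:
  (U=0, W=0, V=0, Y=0, X=2, Z=1) weight 1/486
  (U=0, W=0, V=0, Y=0, X=2, Z=3) weight 1/972
  (U=0, W=0, V=0, Y=0, X=3, Z=1) weight 1/486
  (U=0, W=0, V=0, Y=0, X=3, Z=3) weight 1/972
  (U=0, W=0, V=0, Y=1, X=2, Z=0) weight 1/486
  (U=0, W=0, V=0, Y=1, X=2, Z=2) weight 1/972
  (U=0, W=0, V=0, Y=1, X=3, Z=0) weight 1/486
  (U=0, W=0, V=0, Y=1, X=3, Z=2) weight 1/972
  … 376 more
Group by Z:
  weight(Z=0) = 103/648
  weight(Z=1) = 113/648
  weight(Z=2) = 103/1296
  weight(Z=3) = 113/1296
Total weight = 103/648 + 113/648 + 103/1296 + 113/1296 = 1/2
P(Z=0 | obs) = 103/648 / 1/2 = 103/324
P(Z=1 | obs) = 113/648 / 1/2 = 113/324
P(Z=2 | obs) = 103/1296 / 1/2 = 103/648
P(Z=3 | obs) = 113/1296 / 1/2 = 113/648

P(Z = 2 | obs) = 103/648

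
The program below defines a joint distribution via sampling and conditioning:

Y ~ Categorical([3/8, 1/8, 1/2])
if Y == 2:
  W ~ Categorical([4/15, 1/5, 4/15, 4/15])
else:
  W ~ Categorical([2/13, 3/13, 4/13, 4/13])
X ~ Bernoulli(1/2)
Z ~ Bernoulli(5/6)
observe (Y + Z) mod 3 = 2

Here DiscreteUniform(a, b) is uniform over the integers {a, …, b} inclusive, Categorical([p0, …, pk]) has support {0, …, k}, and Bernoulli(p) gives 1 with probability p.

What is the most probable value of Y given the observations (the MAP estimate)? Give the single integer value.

argmax_v P(Y = v | obs) = 1

Enumerate traces; 16 have nonzero weight after conditioning:
  (Y=1, W=0, X=0, Z=1) weight 5/624
  (Y=1, W=0, X=1, Z=1) weight 5/624
  (Y=1, W=1, X=0, Z=1) weight 5/416
  (Y=1, W=1, X=1, Z=1) weight 5/416
  (Y=1, W=2, X=0, Z=1) weight 5/312
  (Y=1, W=2, X=1, Z=1) weight 5/312
  (Y=1, W=3, X=0, Z=1) weight 5/312
  (Y=1, W=3, X=1, Z=1) weight 5/312
  (Y=2, W=0, X=0, Z=0) weight 1/90
  … 7 more
Group by Y:
  weight(Y=1) = 5/48
  weight(Y=2) = 1/12
Total weight = 5/48 + 1/12 = 3/16
P(Y=1 | obs) = 5/48 / 3/16 = 5/9
P(Y=2 | obs) = 1/12 / 3/16 = 4/9
argmax = 1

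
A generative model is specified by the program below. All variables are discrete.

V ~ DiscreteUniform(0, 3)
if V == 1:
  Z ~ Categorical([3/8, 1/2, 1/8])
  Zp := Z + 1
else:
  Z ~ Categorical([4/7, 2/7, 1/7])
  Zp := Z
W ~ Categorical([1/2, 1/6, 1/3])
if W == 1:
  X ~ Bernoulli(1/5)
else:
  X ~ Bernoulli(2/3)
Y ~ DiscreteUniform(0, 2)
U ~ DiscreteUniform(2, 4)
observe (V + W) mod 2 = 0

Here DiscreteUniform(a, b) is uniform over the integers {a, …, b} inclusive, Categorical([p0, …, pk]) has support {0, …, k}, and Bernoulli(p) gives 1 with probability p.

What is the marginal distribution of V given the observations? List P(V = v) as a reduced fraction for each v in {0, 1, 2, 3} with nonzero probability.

Enumerate traces; 324 have nonzero weight after conditioning:
  (V=0, Z=0, W=0, X=0, Y=0, U=2) weight 1/378
  (V=0, Z=0, W=0, X=0, Y=0, U=3) weight 1/378
  (V=0, Z=0, W=0, X=0, Y=0, U=4) weight 1/378
  (V=0, Z=0, W=0, X=0, Y=1, U=2) weight 1/378
  (V=0, Z=0, W=0, X=0, Y=1, U=3) weight 1/378
  (V=0, Z=0, W=0, X=0, Y=1, U=4) weight 1/378
  (V=0, Z=0, W=0, X=0, Y=2, U=2) weight 1/378
  (V=0, Z=0, W=0, X=0, Y=2, U=3) weight 1/378
  (V=1, Z=0, W=1, X=0, Y=0, U=2) weight 1/720
  (V=2, Z=0, W=0, X=0, Y=0, U=2) weight 1/378
  … 314 more
Group by V:
  weight(V=0) = 5/24
  weight(V=1) = 1/24
  weight(V=2) = 5/24
  weight(V=3) = 1/24
Total weight = 5/24 + 1/24 + 5/24 + 1/24 = 1/2
P(V=0 | obs) = 5/24 / 1/2 = 5/12
P(V=1 | obs) = 1/24 / 1/2 = 1/12
P(V=2 | obs) = 5/24 / 1/2 = 5/12
P(V=3 | obs) = 1/24 / 1/2 = 1/12

P(V=0) = 5/12, P(V=1) = 1/12, P(V=2) = 5/12, P(V=3) = 1/12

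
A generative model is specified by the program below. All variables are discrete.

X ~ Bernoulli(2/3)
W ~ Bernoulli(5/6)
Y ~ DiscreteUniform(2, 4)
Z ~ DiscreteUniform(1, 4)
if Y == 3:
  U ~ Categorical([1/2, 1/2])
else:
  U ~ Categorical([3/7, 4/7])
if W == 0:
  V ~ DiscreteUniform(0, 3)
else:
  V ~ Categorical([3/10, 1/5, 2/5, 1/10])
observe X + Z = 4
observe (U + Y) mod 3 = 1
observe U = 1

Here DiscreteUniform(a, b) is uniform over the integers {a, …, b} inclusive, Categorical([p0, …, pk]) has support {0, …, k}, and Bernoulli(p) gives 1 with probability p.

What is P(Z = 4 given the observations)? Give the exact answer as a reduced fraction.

Enumerate traces; 16 have nonzero weight after conditioning:
  (X=0, W=0, Y=3, Z=4, U=1, V=0) weight 1/1728
  (X=0, W=0, Y=3, Z=4, U=1, V=1) weight 1/1728
  (X=0, W=0, Y=3, Z=4, U=1, V=2) weight 1/1728
  (X=0, W=0, Y=3, Z=4, U=1, V=3) weight 1/1728
  (X=0, W=1, Y=3, Z=4, U=1, V=0) weight 1/288
  (X=0, W=1, Y=3, Z=4, U=1, V=1) weight 1/432
  (X=0, W=1, Y=3, Z=4, U=1, V=2) weight 1/216
  (X=0, W=1, Y=3, Z=4, U=1, V=3) weight 1/864
  (X=1, W=0, Y=3, Z=3, U=1, V=0) weight 1/864
  … 7 more
Group by Z:
  weight(Z=3) = 1/36
  weight(Z=4) = 1/72
Total weight = 1/36 + 1/72 = 1/24
P(Z=3 | obs) = 1/36 / 1/24 = 2/3
P(Z=4 | obs) = 1/72 / 1/24 = 1/3

P(Z = 4 | obs) = 1/3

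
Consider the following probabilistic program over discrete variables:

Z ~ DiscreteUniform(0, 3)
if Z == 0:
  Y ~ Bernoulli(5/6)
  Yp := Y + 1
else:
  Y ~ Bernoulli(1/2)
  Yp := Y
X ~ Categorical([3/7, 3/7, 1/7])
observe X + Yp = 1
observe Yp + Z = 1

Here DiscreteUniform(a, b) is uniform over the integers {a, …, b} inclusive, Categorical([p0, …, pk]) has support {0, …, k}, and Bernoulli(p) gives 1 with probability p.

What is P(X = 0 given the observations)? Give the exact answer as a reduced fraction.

P(X = 0 | obs) = 1/4

Enumerate traces; 2 have nonzero weight after conditioning:
  (Z=0, Y=0, X=0) weight 1/56
  (Z=1, Y=0, X=1) weight 3/56
Group by X:
  weight(X=0) = 1/56
  weight(X=1) = 3/56
Total weight = 1/56 + 3/56 = 1/14
P(X=0 | obs) = 1/56 / 1/14 = 1/4
P(X=1 | obs) = 3/56 / 1/14 = 3/4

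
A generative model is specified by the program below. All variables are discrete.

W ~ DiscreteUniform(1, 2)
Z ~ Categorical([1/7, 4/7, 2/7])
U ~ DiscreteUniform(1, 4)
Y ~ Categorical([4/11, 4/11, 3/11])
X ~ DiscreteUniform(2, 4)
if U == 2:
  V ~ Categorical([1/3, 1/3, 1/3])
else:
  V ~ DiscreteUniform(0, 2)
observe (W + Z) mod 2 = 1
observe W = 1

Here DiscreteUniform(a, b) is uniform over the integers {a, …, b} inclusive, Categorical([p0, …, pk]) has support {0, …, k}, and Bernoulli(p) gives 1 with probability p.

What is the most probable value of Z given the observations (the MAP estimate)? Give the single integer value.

argmax_v P(Z = v | obs) = 2

Enumerate traces; 216 have nonzero weight after conditioning:
  (W=1, Z=0, U=1, Y=0, X=2, V=0) weight 1/1386
  (W=1, Z=0, U=1, Y=0, X=2, V=1) weight 1/1386
  (W=1, Z=0, U=1, Y=0, X=2, V=2) weight 1/1386
  (W=1, Z=0, U=1, Y=0, X=3, V=0) weight 1/1386
  (W=1, Z=0, U=1, Y=0, X=3, V=1) weight 1/1386
  (W=1, Z=0, U=1, Y=0, X=3, V=2) weight 1/1386
  (W=1, Z=0, U=1, Y=0, X=4, V=0) weight 1/1386
  (W=1, Z=0, U=1, Y=0, X=4, V=1) weight 1/1386
  (W=1, Z=2, U=1, Y=0, X=2, V=0) weight 1/693
  … 207 more
Group by Z:
  weight(Z=0) = 1/14
  weight(Z=2) = 1/7
Total weight = 1/14 + 1/7 = 3/14
P(Z=0 | obs) = 1/14 / 3/14 = 1/3
P(Z=2 | obs) = 1/7 / 3/14 = 2/3
argmax = 2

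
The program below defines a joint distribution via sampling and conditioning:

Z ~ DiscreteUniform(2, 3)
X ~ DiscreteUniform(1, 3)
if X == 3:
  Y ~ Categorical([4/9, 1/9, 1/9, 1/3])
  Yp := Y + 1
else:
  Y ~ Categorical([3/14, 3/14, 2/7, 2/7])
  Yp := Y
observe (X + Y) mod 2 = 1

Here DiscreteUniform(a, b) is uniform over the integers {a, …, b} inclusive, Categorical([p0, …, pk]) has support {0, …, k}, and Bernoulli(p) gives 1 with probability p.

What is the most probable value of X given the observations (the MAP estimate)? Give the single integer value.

argmax_v P(X = v | obs) = 3

Enumerate traces; 12 have nonzero weight after conditioning:
  (Z=2, X=1, Y=0) weight 1/28
  (Z=2, X=1, Y=2) weight 1/21
  (Z=2, X=2, Y=1) weight 1/28
  (Z=2, X=2, Y=3) weight 1/21
  (Z=2, X=3, Y=0) weight 2/27
  (Z=2, X=3, Y=2) weight 1/54
  (Z=3, X=1, Y=0) weight 1/28
  (Z=3, X=1, Y=2) weight 1/21
  … 4 more
Group by X:
  weight(X=1) = 1/6
  weight(X=2) = 1/6
  weight(X=3) = 5/27
Total weight = 1/6 + 1/6 + 5/27 = 14/27
P(X=1 | obs) = 1/6 / 14/27 = 9/28
P(X=2 | obs) = 1/6 / 14/27 = 9/28
P(X=3 | obs) = 5/27 / 14/27 = 5/14
argmax = 3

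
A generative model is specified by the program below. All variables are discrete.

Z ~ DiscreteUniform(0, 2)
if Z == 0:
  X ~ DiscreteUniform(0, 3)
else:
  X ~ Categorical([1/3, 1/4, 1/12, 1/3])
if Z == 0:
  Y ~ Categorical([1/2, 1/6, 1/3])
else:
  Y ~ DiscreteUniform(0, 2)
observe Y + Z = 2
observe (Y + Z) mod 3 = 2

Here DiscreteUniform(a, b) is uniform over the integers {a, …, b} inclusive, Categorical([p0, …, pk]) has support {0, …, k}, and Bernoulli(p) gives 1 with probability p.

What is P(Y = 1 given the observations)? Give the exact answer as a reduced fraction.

Enumerate traces; 12 have nonzero weight after conditioning:
  (Z=0, X=0, Y=2) weight 1/36
  (Z=0, X=1, Y=2) weight 1/36
  (Z=0, X=2, Y=2) weight 1/36
  (Z=0, X=3, Y=2) weight 1/36
  (Z=1, X=0, Y=1) weight 1/27
  (Z=1, X=1, Y=1) weight 1/36
  (Z=1, X=2, Y=1) weight 1/108
  (Z=1, X=3, Y=1) weight 1/27
  (Z=2, X=0, Y=0) weight 1/27
  … 3 more
Group by Y:
  weight(Y=0) = 1/9
  weight(Y=1) = 1/9
  weight(Y=2) = 1/9
Total weight = 1/9 + 1/9 + 1/9 = 1/3
P(Y=0 | obs) = 1/9 / 1/3 = 1/3
P(Y=1 | obs) = 1/9 / 1/3 = 1/3
P(Y=2 | obs) = 1/9 / 1/3 = 1/3

P(Y = 1 | obs) = 1/3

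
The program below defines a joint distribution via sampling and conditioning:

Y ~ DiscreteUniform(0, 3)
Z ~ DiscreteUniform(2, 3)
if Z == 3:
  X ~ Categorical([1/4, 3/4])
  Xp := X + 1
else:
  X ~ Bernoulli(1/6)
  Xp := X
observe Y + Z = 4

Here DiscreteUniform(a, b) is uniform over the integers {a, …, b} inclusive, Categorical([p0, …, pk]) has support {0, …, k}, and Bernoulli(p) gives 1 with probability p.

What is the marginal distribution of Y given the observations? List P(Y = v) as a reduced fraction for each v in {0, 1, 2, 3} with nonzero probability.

P(Y=1) = 1/2, P(Y=2) = 1/2

Enumerate traces; 4 have nonzero weight after conditioning:
  (Y=1, Z=3, X=0) weight 1/32
  (Y=1, Z=3, X=1) weight 3/32
  (Y=2, Z=2, X=0) weight 5/48
  (Y=2, Z=2, X=1) weight 1/48
Group by Y:
  weight(Y=1) = 1/8
  weight(Y=2) = 1/8
Total weight = 1/8 + 1/8 = 1/4
P(Y=1 | obs) = 1/8 / 1/4 = 1/2
P(Y=2 | obs) = 1/8 / 1/4 = 1/2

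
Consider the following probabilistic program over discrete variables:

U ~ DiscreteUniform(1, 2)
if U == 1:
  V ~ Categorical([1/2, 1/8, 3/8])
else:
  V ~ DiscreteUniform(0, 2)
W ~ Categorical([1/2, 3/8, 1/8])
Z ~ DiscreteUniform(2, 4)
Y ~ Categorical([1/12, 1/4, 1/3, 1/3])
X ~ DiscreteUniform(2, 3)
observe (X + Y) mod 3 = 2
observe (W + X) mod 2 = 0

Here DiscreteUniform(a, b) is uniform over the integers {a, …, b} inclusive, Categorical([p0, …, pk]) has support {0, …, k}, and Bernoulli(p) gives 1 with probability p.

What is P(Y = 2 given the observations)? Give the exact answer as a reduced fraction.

P(Y = 2 | obs) = 12/37

Enumerate traces; 90 have nonzero weight after conditioning:
  (U=1, V=0, W=0, Z=2, Y=0, X=2) weight 1/576
  (U=1, V=0, W=0, Z=2, Y=3, X=2) weight 1/144
  (U=1, V=0, W=0, Z=3, Y=0, X=2) weight 1/576
  (U=1, V=0, W=0, Z=3, Y=3, X=2) weight 1/144
  (U=1, V=0, W=0, Z=4, Y=0, X=2) weight 1/576
  (U=1, V=0, W=0, Z=4, Y=3, X=2) weight 1/144
  (U=1, V=0, W=1, Z=2, Y=2, X=3) weight 1/192
  (U=1, V=0, W=1, Z=3, Y=2, X=3) weight 1/192
  … 82 more
Group by Y:
  weight(Y=0) = 5/192
  weight(Y=2) = 1/16
  weight(Y=3) = 5/48
Total weight = 5/192 + 1/16 + 5/48 = 37/192
P(Y=0 | obs) = 5/192 / 37/192 = 5/37
P(Y=2 | obs) = 1/16 / 37/192 = 12/37
P(Y=3 | obs) = 5/48 / 37/192 = 20/37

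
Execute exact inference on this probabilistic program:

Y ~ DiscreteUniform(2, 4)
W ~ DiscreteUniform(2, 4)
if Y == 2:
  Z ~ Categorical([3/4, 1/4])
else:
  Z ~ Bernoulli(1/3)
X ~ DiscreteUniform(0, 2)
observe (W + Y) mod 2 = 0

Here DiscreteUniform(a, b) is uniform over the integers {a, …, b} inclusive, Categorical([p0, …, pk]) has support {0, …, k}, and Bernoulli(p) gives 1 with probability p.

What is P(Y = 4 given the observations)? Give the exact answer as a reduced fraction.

Enumerate traces; 30 have nonzero weight after conditioning:
  (Y=2, W=2, Z=0, X=0) weight 1/36
  (Y=2, W=2, Z=0, X=1) weight 1/36
  (Y=2, W=2, Z=0, X=2) weight 1/36
  (Y=2, W=2, Z=1, X=0) weight 1/108
  (Y=2, W=2, Z=1, X=1) weight 1/108
  (Y=2, W=2, Z=1, X=2) weight 1/108
  (Y=2, W=4, Z=0, X=0) weight 1/36
  (Y=2, W=4, Z=0, X=1) weight 1/36
  (Y=3, W=3, Z=0, X=0) weight 2/81
  (Y=4, W=2, Z=0, X=0) weight 2/81
  … 20 more
Group by Y:
  weight(Y=2) = 2/9
  weight(Y=3) = 1/9
  weight(Y=4) = 2/9
Total weight = 2/9 + 1/9 + 2/9 = 5/9
P(Y=2 | obs) = 2/9 / 5/9 = 2/5
P(Y=3 | obs) = 1/9 / 5/9 = 1/5
P(Y=4 | obs) = 2/9 / 5/9 = 2/5

P(Y = 4 | obs) = 2/5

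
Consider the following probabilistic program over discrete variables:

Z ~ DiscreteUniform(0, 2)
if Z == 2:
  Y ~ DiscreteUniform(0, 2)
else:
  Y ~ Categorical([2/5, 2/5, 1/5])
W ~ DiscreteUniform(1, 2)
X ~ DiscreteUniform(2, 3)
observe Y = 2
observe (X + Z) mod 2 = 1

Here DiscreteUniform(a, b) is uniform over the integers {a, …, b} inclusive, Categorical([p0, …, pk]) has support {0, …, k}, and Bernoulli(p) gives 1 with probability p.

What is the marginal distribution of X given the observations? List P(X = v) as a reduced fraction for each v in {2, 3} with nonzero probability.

Enumerate traces; 6 have nonzero weight after conditioning:
  (Z=0, Y=2, W=1, X=3) weight 1/60
  (Z=0, Y=2, W=2, X=3) weight 1/60
  (Z=1, Y=2, W=1, X=2) weight 1/60
  (Z=1, Y=2, W=2, X=2) weight 1/60
  (Z=2, Y=2, W=1, X=3) weight 1/36
  (Z=2, Y=2, W=2, X=3) weight 1/36
Group by X:
  weight(X=2) = 1/30
  weight(X=3) = 4/45
Total weight = 1/30 + 4/45 = 11/90
P(X=2 | obs) = 1/30 / 11/90 = 3/11
P(X=3 | obs) = 4/45 / 11/90 = 8/11

P(X=2) = 3/11, P(X=3) = 8/11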